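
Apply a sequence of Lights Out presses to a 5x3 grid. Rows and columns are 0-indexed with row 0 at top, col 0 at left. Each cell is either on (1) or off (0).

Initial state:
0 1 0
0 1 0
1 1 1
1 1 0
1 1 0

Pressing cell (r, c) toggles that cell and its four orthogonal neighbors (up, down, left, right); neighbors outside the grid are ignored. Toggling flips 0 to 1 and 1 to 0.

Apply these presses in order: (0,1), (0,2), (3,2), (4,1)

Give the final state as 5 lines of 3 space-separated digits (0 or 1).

Answer: 1 1 0
0 0 1
1 1 0
1 1 1
0 0 0

Derivation:
After press 1 at (0,1):
1 0 1
0 0 0
1 1 1
1 1 0
1 1 0

After press 2 at (0,2):
1 1 0
0 0 1
1 1 1
1 1 0
1 1 0

After press 3 at (3,2):
1 1 0
0 0 1
1 1 0
1 0 1
1 1 1

After press 4 at (4,1):
1 1 0
0 0 1
1 1 0
1 1 1
0 0 0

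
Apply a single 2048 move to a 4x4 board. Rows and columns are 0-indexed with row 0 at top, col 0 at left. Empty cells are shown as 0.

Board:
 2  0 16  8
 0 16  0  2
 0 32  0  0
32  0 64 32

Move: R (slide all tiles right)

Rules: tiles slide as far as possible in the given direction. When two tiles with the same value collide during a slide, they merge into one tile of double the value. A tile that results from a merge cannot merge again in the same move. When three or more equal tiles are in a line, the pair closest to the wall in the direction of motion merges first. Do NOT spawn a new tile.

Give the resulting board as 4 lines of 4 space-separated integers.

Slide right:
row 0: [2, 0, 16, 8] -> [0, 2, 16, 8]
row 1: [0, 16, 0, 2] -> [0, 0, 16, 2]
row 2: [0, 32, 0, 0] -> [0, 0, 0, 32]
row 3: [32, 0, 64, 32] -> [0, 32, 64, 32]

Answer:  0  2 16  8
 0  0 16  2
 0  0  0 32
 0 32 64 32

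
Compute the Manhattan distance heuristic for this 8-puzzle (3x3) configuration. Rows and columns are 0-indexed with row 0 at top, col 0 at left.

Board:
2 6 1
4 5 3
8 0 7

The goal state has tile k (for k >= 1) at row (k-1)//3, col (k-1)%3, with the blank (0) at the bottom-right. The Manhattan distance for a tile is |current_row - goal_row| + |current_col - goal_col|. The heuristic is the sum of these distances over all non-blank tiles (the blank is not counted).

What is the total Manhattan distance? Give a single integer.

Answer: 9

Derivation:
Tile 2: at (0,0), goal (0,1), distance |0-0|+|0-1| = 1
Tile 6: at (0,1), goal (1,2), distance |0-1|+|1-2| = 2
Tile 1: at (0,2), goal (0,0), distance |0-0|+|2-0| = 2
Tile 4: at (1,0), goal (1,0), distance |1-1|+|0-0| = 0
Tile 5: at (1,1), goal (1,1), distance |1-1|+|1-1| = 0
Tile 3: at (1,2), goal (0,2), distance |1-0|+|2-2| = 1
Tile 8: at (2,0), goal (2,1), distance |2-2|+|0-1| = 1
Tile 7: at (2,2), goal (2,0), distance |2-2|+|2-0| = 2
Sum: 1 + 2 + 2 + 0 + 0 + 1 + 1 + 2 = 9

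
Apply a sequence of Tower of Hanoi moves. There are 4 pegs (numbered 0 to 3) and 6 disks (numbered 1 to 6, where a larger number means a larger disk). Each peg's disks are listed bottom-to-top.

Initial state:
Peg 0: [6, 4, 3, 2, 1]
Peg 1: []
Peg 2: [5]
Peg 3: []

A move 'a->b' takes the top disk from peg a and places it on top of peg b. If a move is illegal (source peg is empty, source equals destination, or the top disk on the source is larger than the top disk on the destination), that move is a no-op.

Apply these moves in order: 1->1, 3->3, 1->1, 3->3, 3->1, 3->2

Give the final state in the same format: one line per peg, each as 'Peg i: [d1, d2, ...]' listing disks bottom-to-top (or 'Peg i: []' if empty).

After move 1 (1->1):
Peg 0: [6, 4, 3, 2, 1]
Peg 1: []
Peg 2: [5]
Peg 3: []

After move 2 (3->3):
Peg 0: [6, 4, 3, 2, 1]
Peg 1: []
Peg 2: [5]
Peg 3: []

After move 3 (1->1):
Peg 0: [6, 4, 3, 2, 1]
Peg 1: []
Peg 2: [5]
Peg 3: []

After move 4 (3->3):
Peg 0: [6, 4, 3, 2, 1]
Peg 1: []
Peg 2: [5]
Peg 3: []

After move 5 (3->1):
Peg 0: [6, 4, 3, 2, 1]
Peg 1: []
Peg 2: [5]
Peg 3: []

After move 6 (3->2):
Peg 0: [6, 4, 3, 2, 1]
Peg 1: []
Peg 2: [5]
Peg 3: []

Answer: Peg 0: [6, 4, 3, 2, 1]
Peg 1: []
Peg 2: [5]
Peg 3: []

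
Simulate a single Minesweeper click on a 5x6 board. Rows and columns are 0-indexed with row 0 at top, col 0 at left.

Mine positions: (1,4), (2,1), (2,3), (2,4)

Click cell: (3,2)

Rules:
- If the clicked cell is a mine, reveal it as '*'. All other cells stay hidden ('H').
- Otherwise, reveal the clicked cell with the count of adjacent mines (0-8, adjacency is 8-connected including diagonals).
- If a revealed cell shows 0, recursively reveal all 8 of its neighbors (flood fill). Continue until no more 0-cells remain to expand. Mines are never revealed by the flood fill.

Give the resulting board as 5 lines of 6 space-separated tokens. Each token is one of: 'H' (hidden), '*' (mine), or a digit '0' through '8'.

H H H H H H
H H H H H H
H H H H H H
H H 2 H H H
H H H H H H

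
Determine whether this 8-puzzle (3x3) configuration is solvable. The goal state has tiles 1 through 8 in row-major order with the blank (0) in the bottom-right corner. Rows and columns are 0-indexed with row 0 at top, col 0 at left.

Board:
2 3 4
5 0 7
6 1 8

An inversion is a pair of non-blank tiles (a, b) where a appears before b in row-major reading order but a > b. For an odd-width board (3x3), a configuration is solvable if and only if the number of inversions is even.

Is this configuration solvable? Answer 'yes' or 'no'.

Answer: no

Derivation:
Inversions (pairs i<j in row-major order where tile[i] > tile[j] > 0): 7
7 is odd, so the puzzle is not solvable.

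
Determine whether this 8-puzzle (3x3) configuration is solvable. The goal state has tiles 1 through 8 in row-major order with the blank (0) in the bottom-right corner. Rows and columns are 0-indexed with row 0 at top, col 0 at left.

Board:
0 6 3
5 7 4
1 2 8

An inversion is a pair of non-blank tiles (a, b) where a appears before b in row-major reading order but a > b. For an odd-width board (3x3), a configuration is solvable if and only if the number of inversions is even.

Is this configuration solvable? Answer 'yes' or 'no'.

Answer: no

Derivation:
Inversions (pairs i<j in row-major order where tile[i] > tile[j] > 0): 15
15 is odd, so the puzzle is not solvable.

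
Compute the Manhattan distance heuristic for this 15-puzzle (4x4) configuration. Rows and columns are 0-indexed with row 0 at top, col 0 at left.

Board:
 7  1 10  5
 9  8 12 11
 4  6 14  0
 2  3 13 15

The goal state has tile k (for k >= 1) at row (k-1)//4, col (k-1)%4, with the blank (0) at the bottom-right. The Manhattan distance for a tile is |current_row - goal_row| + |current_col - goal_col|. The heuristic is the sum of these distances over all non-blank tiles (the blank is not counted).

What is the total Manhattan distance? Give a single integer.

Tile 7: (0,0)->(1,2) = 3
Tile 1: (0,1)->(0,0) = 1
Tile 10: (0,2)->(2,1) = 3
Tile 5: (0,3)->(1,0) = 4
Tile 9: (1,0)->(2,0) = 1
Tile 8: (1,1)->(1,3) = 2
Tile 12: (1,2)->(2,3) = 2
Tile 11: (1,3)->(2,2) = 2
Tile 4: (2,0)->(0,3) = 5
Tile 6: (2,1)->(1,1) = 1
Tile 14: (2,2)->(3,1) = 2
Tile 2: (3,0)->(0,1) = 4
Tile 3: (3,1)->(0,2) = 4
Tile 13: (3,2)->(3,0) = 2
Tile 15: (3,3)->(3,2) = 1
Sum: 3 + 1 + 3 + 4 + 1 + 2 + 2 + 2 + 5 + 1 + 2 + 4 + 4 + 2 + 1 = 37

Answer: 37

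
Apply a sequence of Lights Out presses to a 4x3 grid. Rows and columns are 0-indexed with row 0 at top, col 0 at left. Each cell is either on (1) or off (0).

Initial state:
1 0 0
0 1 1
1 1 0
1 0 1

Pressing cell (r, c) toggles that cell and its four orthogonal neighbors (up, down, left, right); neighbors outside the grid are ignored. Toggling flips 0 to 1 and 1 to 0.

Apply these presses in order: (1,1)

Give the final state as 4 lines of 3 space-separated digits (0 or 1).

After press 1 at (1,1):
1 1 0
1 0 0
1 0 0
1 0 1

Answer: 1 1 0
1 0 0
1 0 0
1 0 1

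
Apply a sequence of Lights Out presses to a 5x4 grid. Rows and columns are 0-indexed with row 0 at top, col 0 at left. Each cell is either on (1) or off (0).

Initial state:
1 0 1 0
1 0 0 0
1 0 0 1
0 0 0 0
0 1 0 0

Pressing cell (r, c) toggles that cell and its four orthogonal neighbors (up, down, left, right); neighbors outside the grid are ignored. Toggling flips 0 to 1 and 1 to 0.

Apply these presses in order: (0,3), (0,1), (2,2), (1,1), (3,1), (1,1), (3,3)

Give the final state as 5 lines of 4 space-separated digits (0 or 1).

Answer: 0 1 1 1
1 1 1 1
1 0 1 1
1 1 1 1
0 0 0 1

Derivation:
After press 1 at (0,3):
1 0 0 1
1 0 0 1
1 0 0 1
0 0 0 0
0 1 0 0

After press 2 at (0,1):
0 1 1 1
1 1 0 1
1 0 0 1
0 0 0 0
0 1 0 0

After press 3 at (2,2):
0 1 1 1
1 1 1 1
1 1 1 0
0 0 1 0
0 1 0 0

After press 4 at (1,1):
0 0 1 1
0 0 0 1
1 0 1 0
0 0 1 0
0 1 0 0

After press 5 at (3,1):
0 0 1 1
0 0 0 1
1 1 1 0
1 1 0 0
0 0 0 0

After press 6 at (1,1):
0 1 1 1
1 1 1 1
1 0 1 0
1 1 0 0
0 0 0 0

After press 7 at (3,3):
0 1 1 1
1 1 1 1
1 0 1 1
1 1 1 1
0 0 0 1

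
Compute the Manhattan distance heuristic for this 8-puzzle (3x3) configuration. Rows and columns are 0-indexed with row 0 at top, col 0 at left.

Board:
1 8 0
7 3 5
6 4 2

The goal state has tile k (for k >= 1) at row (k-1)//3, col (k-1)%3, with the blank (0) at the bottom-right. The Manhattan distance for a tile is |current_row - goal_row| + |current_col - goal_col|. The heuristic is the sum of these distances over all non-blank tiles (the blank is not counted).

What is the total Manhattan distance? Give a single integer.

Answer: 14

Derivation:
Tile 1: (0,0)->(0,0) = 0
Tile 8: (0,1)->(2,1) = 2
Tile 7: (1,0)->(2,0) = 1
Tile 3: (1,1)->(0,2) = 2
Tile 5: (1,2)->(1,1) = 1
Tile 6: (2,0)->(1,2) = 3
Tile 4: (2,1)->(1,0) = 2
Tile 2: (2,2)->(0,1) = 3
Sum: 0 + 2 + 1 + 2 + 1 + 3 + 2 + 3 = 14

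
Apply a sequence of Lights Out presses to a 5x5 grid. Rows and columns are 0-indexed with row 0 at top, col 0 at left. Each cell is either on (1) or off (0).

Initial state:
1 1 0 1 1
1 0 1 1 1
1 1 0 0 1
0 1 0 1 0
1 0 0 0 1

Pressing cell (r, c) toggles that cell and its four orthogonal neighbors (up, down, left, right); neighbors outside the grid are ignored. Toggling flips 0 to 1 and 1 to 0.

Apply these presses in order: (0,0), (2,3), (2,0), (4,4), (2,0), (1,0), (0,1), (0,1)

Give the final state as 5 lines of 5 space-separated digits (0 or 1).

After press 1 at (0,0):
0 0 0 1 1
0 0 1 1 1
1 1 0 0 1
0 1 0 1 0
1 0 0 0 1

After press 2 at (2,3):
0 0 0 1 1
0 0 1 0 1
1 1 1 1 0
0 1 0 0 0
1 0 0 0 1

After press 3 at (2,0):
0 0 0 1 1
1 0 1 0 1
0 0 1 1 0
1 1 0 0 0
1 0 0 0 1

After press 4 at (4,4):
0 0 0 1 1
1 0 1 0 1
0 0 1 1 0
1 1 0 0 1
1 0 0 1 0

After press 5 at (2,0):
0 0 0 1 1
0 0 1 0 1
1 1 1 1 0
0 1 0 0 1
1 0 0 1 0

After press 6 at (1,0):
1 0 0 1 1
1 1 1 0 1
0 1 1 1 0
0 1 0 0 1
1 0 0 1 0

After press 7 at (0,1):
0 1 1 1 1
1 0 1 0 1
0 1 1 1 0
0 1 0 0 1
1 0 0 1 0

After press 8 at (0,1):
1 0 0 1 1
1 1 1 0 1
0 1 1 1 0
0 1 0 0 1
1 0 0 1 0

Answer: 1 0 0 1 1
1 1 1 0 1
0 1 1 1 0
0 1 0 0 1
1 0 0 1 0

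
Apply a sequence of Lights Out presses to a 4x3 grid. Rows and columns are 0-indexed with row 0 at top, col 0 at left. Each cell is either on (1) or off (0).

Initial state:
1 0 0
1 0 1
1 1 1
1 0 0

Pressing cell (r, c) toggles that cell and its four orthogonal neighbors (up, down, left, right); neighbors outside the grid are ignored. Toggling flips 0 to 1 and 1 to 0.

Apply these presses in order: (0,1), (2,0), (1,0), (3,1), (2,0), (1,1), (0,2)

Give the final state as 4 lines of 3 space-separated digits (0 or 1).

After press 1 at (0,1):
0 1 1
1 1 1
1 1 1
1 0 0

After press 2 at (2,0):
0 1 1
0 1 1
0 0 1
0 0 0

After press 3 at (1,0):
1 1 1
1 0 1
1 0 1
0 0 0

After press 4 at (3,1):
1 1 1
1 0 1
1 1 1
1 1 1

After press 5 at (2,0):
1 1 1
0 0 1
0 0 1
0 1 1

After press 6 at (1,1):
1 0 1
1 1 0
0 1 1
0 1 1

After press 7 at (0,2):
1 1 0
1 1 1
0 1 1
0 1 1

Answer: 1 1 0
1 1 1
0 1 1
0 1 1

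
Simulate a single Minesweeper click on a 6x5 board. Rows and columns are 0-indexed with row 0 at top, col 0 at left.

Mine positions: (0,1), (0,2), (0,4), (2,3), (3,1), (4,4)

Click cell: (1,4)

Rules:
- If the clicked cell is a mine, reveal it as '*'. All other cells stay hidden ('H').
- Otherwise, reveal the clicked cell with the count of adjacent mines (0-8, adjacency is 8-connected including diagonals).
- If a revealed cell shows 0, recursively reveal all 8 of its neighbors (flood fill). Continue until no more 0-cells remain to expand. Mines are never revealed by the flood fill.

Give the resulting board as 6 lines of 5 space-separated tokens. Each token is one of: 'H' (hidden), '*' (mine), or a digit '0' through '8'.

H H H H H
H H H H 2
H H H H H
H H H H H
H H H H H
H H H H H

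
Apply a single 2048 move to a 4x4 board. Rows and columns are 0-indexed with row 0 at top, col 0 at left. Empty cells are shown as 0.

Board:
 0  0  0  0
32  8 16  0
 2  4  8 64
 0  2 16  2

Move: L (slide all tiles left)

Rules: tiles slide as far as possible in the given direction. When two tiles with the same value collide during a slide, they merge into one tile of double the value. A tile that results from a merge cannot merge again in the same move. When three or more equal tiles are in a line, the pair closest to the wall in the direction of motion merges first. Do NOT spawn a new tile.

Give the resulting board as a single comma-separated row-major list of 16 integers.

Answer: 0, 0, 0, 0, 32, 8, 16, 0, 2, 4, 8, 64, 2, 16, 2, 0

Derivation:
Slide left:
row 0: [0, 0, 0, 0] -> [0, 0, 0, 0]
row 1: [32, 8, 16, 0] -> [32, 8, 16, 0]
row 2: [2, 4, 8, 64] -> [2, 4, 8, 64]
row 3: [0, 2, 16, 2] -> [2, 16, 2, 0]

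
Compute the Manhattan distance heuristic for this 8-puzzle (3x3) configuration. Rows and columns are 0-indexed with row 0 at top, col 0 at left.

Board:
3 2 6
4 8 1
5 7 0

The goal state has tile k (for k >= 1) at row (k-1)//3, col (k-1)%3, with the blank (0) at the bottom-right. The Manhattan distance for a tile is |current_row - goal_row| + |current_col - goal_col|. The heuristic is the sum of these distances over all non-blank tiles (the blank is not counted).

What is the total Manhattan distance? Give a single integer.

Tile 3: (0,0)->(0,2) = 2
Tile 2: (0,1)->(0,1) = 0
Tile 6: (0,2)->(1,2) = 1
Tile 4: (1,0)->(1,0) = 0
Tile 8: (1,1)->(2,1) = 1
Tile 1: (1,2)->(0,0) = 3
Tile 5: (2,0)->(1,1) = 2
Tile 7: (2,1)->(2,0) = 1
Sum: 2 + 0 + 1 + 0 + 1 + 3 + 2 + 1 = 10

Answer: 10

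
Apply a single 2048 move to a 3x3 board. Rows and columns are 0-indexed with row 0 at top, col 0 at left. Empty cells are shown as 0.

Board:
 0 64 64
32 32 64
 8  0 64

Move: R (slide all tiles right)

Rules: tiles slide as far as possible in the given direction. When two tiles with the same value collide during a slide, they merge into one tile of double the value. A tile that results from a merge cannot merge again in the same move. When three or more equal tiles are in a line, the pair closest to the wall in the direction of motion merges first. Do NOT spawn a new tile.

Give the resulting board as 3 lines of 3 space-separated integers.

Answer:   0   0 128
  0  64  64
  0   8  64

Derivation:
Slide right:
row 0: [0, 64, 64] -> [0, 0, 128]
row 1: [32, 32, 64] -> [0, 64, 64]
row 2: [8, 0, 64] -> [0, 8, 64]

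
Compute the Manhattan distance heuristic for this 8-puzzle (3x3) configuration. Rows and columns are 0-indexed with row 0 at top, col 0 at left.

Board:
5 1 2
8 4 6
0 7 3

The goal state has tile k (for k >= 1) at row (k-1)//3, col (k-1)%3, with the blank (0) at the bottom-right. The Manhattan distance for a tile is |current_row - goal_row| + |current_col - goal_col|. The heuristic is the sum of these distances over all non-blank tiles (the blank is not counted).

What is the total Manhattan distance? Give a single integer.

Answer: 10

Derivation:
Tile 5: (0,0)->(1,1) = 2
Tile 1: (0,1)->(0,0) = 1
Tile 2: (0,2)->(0,1) = 1
Tile 8: (1,0)->(2,1) = 2
Tile 4: (1,1)->(1,0) = 1
Tile 6: (1,2)->(1,2) = 0
Tile 7: (2,1)->(2,0) = 1
Tile 3: (2,2)->(0,2) = 2
Sum: 2 + 1 + 1 + 2 + 1 + 0 + 1 + 2 = 10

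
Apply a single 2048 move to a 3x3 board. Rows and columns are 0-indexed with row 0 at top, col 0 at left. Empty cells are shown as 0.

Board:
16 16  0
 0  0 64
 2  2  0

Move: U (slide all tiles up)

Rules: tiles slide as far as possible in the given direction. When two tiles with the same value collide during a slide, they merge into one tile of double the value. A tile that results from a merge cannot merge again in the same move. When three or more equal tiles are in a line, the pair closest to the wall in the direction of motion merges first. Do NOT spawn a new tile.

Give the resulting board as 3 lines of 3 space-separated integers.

Answer: 16 16 64
 2  2  0
 0  0  0

Derivation:
Slide up:
col 0: [16, 0, 2] -> [16, 2, 0]
col 1: [16, 0, 2] -> [16, 2, 0]
col 2: [0, 64, 0] -> [64, 0, 0]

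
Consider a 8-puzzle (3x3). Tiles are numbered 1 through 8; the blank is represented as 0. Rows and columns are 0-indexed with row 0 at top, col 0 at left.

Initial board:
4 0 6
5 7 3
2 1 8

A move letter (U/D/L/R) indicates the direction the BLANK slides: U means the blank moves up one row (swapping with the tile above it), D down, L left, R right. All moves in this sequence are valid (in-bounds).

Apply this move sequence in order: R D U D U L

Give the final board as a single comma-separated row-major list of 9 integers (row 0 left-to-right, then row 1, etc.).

Answer: 4, 0, 6, 5, 7, 3, 2, 1, 8

Derivation:
After move 1 (R):
4 6 0
5 7 3
2 1 8

After move 2 (D):
4 6 3
5 7 0
2 1 8

After move 3 (U):
4 6 0
5 7 3
2 1 8

After move 4 (D):
4 6 3
5 7 0
2 1 8

After move 5 (U):
4 6 0
5 7 3
2 1 8

After move 6 (L):
4 0 6
5 7 3
2 1 8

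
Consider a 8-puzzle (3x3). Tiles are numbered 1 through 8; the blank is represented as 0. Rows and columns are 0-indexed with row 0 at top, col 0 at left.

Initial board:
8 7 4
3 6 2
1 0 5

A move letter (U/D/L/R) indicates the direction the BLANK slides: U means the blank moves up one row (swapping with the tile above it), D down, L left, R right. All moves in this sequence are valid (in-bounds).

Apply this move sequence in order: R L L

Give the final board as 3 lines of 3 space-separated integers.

After move 1 (R):
8 7 4
3 6 2
1 5 0

After move 2 (L):
8 7 4
3 6 2
1 0 5

After move 3 (L):
8 7 4
3 6 2
0 1 5

Answer: 8 7 4
3 6 2
0 1 5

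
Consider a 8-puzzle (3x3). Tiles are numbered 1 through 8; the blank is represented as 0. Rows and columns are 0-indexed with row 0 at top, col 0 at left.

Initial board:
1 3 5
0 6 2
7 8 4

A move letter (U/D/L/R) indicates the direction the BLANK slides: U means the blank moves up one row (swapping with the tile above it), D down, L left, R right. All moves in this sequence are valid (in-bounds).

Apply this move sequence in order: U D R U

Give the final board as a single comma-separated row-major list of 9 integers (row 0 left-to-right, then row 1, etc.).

Answer: 1, 0, 5, 6, 3, 2, 7, 8, 4

Derivation:
After move 1 (U):
0 3 5
1 6 2
7 8 4

After move 2 (D):
1 3 5
0 6 2
7 8 4

After move 3 (R):
1 3 5
6 0 2
7 8 4

After move 4 (U):
1 0 5
6 3 2
7 8 4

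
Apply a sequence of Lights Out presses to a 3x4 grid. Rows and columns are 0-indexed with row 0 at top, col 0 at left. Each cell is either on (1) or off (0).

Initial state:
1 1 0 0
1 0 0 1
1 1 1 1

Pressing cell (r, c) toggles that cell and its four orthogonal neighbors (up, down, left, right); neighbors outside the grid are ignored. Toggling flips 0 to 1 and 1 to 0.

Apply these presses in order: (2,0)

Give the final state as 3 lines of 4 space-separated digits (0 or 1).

Answer: 1 1 0 0
0 0 0 1
0 0 1 1

Derivation:
After press 1 at (2,0):
1 1 0 0
0 0 0 1
0 0 1 1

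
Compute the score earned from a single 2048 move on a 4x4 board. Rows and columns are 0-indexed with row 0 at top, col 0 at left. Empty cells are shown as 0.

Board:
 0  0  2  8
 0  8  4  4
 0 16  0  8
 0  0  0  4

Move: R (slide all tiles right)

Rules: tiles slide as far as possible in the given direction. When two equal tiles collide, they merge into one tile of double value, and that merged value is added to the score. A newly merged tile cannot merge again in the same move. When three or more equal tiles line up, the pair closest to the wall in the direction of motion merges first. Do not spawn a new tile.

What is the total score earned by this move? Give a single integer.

Slide right:
row 0: [0, 0, 2, 8] -> [0, 0, 2, 8]  score +0 (running 0)
row 1: [0, 8, 4, 4] -> [0, 0, 8, 8]  score +8 (running 8)
row 2: [0, 16, 0, 8] -> [0, 0, 16, 8]  score +0 (running 8)
row 3: [0, 0, 0, 4] -> [0, 0, 0, 4]  score +0 (running 8)
Board after move:
 0  0  2  8
 0  0  8  8
 0  0 16  8
 0  0  0  4

Answer: 8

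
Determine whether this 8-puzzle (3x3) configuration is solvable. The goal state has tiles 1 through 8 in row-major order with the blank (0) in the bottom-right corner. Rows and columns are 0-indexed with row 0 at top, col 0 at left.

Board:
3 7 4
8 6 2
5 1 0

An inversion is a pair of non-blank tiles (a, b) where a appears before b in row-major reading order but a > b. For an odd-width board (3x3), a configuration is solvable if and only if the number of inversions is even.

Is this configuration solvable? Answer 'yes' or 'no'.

Inversions (pairs i<j in row-major order where tile[i] > tile[j] > 0): 18
18 is even, so the puzzle is solvable.

Answer: yes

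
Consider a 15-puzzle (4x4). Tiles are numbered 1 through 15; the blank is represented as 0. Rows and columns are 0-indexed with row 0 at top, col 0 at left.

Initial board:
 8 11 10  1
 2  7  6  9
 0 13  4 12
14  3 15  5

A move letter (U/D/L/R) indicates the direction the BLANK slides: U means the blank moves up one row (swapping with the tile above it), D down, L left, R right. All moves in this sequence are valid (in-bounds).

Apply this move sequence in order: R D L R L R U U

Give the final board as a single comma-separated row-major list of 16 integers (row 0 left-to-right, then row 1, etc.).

After move 1 (R):
 8 11 10  1
 2  7  6  9
13  0  4 12
14  3 15  5

After move 2 (D):
 8 11 10  1
 2  7  6  9
13  3  4 12
14  0 15  5

After move 3 (L):
 8 11 10  1
 2  7  6  9
13  3  4 12
 0 14 15  5

After move 4 (R):
 8 11 10  1
 2  7  6  9
13  3  4 12
14  0 15  5

After move 5 (L):
 8 11 10  1
 2  7  6  9
13  3  4 12
 0 14 15  5

After move 6 (R):
 8 11 10  1
 2  7  6  9
13  3  4 12
14  0 15  5

After move 7 (U):
 8 11 10  1
 2  7  6  9
13  0  4 12
14  3 15  5

After move 8 (U):
 8 11 10  1
 2  0  6  9
13  7  4 12
14  3 15  5

Answer: 8, 11, 10, 1, 2, 0, 6, 9, 13, 7, 4, 12, 14, 3, 15, 5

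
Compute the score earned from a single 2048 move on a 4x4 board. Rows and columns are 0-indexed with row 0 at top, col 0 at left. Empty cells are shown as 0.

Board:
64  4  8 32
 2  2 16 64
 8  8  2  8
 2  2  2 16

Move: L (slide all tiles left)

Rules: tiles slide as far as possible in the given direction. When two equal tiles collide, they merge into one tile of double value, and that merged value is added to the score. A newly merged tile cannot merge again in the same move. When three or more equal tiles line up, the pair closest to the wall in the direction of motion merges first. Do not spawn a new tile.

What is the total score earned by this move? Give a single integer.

Slide left:
row 0: [64, 4, 8, 32] -> [64, 4, 8, 32]  score +0 (running 0)
row 1: [2, 2, 16, 64] -> [4, 16, 64, 0]  score +4 (running 4)
row 2: [8, 8, 2, 8] -> [16, 2, 8, 0]  score +16 (running 20)
row 3: [2, 2, 2, 16] -> [4, 2, 16, 0]  score +4 (running 24)
Board after move:
64  4  8 32
 4 16 64  0
16  2  8  0
 4  2 16  0

Answer: 24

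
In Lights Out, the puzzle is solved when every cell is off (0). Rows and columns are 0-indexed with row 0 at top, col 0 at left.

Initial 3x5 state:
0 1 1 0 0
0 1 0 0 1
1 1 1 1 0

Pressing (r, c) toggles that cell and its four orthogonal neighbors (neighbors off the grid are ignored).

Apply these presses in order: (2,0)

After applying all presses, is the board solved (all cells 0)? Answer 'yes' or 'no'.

After press 1 at (2,0):
0 1 1 0 0
1 1 0 0 1
0 0 1 1 0

Lights still on: 7

Answer: no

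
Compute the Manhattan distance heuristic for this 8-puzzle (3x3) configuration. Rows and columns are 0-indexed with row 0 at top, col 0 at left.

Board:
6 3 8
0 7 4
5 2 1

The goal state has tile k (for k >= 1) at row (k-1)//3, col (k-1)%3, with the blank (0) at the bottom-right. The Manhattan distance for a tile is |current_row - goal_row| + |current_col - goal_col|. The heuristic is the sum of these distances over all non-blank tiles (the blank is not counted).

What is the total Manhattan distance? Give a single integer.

Answer: 19

Derivation:
Tile 6: (0,0)->(1,2) = 3
Tile 3: (0,1)->(0,2) = 1
Tile 8: (0,2)->(2,1) = 3
Tile 7: (1,1)->(2,0) = 2
Tile 4: (1,2)->(1,0) = 2
Tile 5: (2,0)->(1,1) = 2
Tile 2: (2,1)->(0,1) = 2
Tile 1: (2,2)->(0,0) = 4
Sum: 3 + 1 + 3 + 2 + 2 + 2 + 2 + 4 = 19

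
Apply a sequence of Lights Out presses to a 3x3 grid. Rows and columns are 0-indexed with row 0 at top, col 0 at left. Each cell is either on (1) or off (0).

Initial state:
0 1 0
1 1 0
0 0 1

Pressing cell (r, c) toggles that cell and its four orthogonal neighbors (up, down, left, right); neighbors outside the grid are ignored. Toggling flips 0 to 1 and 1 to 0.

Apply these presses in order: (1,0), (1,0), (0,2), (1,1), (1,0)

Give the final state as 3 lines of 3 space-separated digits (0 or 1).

Answer: 1 1 1
1 1 0
1 1 1

Derivation:
After press 1 at (1,0):
1 1 0
0 0 0
1 0 1

After press 2 at (1,0):
0 1 0
1 1 0
0 0 1

After press 3 at (0,2):
0 0 1
1 1 1
0 0 1

After press 4 at (1,1):
0 1 1
0 0 0
0 1 1

After press 5 at (1,0):
1 1 1
1 1 0
1 1 1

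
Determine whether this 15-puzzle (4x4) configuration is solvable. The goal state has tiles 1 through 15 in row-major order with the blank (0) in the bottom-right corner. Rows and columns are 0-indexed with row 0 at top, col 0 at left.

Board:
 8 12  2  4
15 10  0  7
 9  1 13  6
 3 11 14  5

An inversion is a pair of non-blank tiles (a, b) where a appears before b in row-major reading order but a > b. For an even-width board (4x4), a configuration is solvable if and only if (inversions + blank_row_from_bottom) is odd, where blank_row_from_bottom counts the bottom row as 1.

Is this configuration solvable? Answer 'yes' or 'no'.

Answer: yes

Derivation:
Inversions: 52
Blank is in row 1 (0-indexed from top), which is row 3 counting from the bottom (bottom = 1).
52 + 3 = 55, which is odd, so the puzzle is solvable.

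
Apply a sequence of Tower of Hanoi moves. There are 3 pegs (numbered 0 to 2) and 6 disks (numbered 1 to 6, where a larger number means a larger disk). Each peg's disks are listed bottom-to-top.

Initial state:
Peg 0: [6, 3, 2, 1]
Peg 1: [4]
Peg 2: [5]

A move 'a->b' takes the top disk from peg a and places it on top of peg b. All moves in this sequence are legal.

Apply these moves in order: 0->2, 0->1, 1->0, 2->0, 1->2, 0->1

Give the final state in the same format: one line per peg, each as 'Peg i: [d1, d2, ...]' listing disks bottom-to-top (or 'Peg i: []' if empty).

After move 1 (0->2):
Peg 0: [6, 3, 2]
Peg 1: [4]
Peg 2: [5, 1]

After move 2 (0->1):
Peg 0: [6, 3]
Peg 1: [4, 2]
Peg 2: [5, 1]

After move 3 (1->0):
Peg 0: [6, 3, 2]
Peg 1: [4]
Peg 2: [5, 1]

After move 4 (2->0):
Peg 0: [6, 3, 2, 1]
Peg 1: [4]
Peg 2: [5]

After move 5 (1->2):
Peg 0: [6, 3, 2, 1]
Peg 1: []
Peg 2: [5, 4]

After move 6 (0->1):
Peg 0: [6, 3, 2]
Peg 1: [1]
Peg 2: [5, 4]

Answer: Peg 0: [6, 3, 2]
Peg 1: [1]
Peg 2: [5, 4]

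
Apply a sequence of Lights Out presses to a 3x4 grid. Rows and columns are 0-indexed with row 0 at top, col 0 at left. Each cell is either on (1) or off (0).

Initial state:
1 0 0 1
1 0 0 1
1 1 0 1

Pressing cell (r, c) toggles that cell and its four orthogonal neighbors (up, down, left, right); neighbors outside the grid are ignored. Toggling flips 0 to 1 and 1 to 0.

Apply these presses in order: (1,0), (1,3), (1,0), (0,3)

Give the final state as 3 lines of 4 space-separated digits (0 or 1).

After press 1 at (1,0):
0 0 0 1
0 1 0 1
0 1 0 1

After press 2 at (1,3):
0 0 0 0
0 1 1 0
0 1 0 0

After press 3 at (1,0):
1 0 0 0
1 0 1 0
1 1 0 0

After press 4 at (0,3):
1 0 1 1
1 0 1 1
1 1 0 0

Answer: 1 0 1 1
1 0 1 1
1 1 0 0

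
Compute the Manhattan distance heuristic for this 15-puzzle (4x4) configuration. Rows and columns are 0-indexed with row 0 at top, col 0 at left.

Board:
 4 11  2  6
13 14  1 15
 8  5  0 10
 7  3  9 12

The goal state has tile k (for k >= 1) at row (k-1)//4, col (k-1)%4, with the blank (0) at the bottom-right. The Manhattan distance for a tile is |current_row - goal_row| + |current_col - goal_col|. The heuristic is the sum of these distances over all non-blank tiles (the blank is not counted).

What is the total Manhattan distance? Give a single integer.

Tile 4: at (0,0), goal (0,3), distance |0-0|+|0-3| = 3
Tile 11: at (0,1), goal (2,2), distance |0-2|+|1-2| = 3
Tile 2: at (0,2), goal (0,1), distance |0-0|+|2-1| = 1
Tile 6: at (0,3), goal (1,1), distance |0-1|+|3-1| = 3
Tile 13: at (1,0), goal (3,0), distance |1-3|+|0-0| = 2
Tile 14: at (1,1), goal (3,1), distance |1-3|+|1-1| = 2
Tile 1: at (1,2), goal (0,0), distance |1-0|+|2-0| = 3
Tile 15: at (1,3), goal (3,2), distance |1-3|+|3-2| = 3
Tile 8: at (2,0), goal (1,3), distance |2-1|+|0-3| = 4
Tile 5: at (2,1), goal (1,0), distance |2-1|+|1-0| = 2
Tile 10: at (2,3), goal (2,1), distance |2-2|+|3-1| = 2
Tile 7: at (3,0), goal (1,2), distance |3-1|+|0-2| = 4
Tile 3: at (3,1), goal (0,2), distance |3-0|+|1-2| = 4
Tile 9: at (3,2), goal (2,0), distance |3-2|+|2-0| = 3
Tile 12: at (3,3), goal (2,3), distance |3-2|+|3-3| = 1
Sum: 3 + 3 + 1 + 3 + 2 + 2 + 3 + 3 + 4 + 2 + 2 + 4 + 4 + 3 + 1 = 40

Answer: 40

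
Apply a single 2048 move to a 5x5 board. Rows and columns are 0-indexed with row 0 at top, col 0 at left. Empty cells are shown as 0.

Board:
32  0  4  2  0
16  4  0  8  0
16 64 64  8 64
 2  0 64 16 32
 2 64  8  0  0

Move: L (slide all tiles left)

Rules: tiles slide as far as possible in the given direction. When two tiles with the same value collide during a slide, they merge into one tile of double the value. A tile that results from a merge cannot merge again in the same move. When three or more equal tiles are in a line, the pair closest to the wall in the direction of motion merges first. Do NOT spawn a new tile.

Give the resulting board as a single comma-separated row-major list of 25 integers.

Slide left:
row 0: [32, 0, 4, 2, 0] -> [32, 4, 2, 0, 0]
row 1: [16, 4, 0, 8, 0] -> [16, 4, 8, 0, 0]
row 2: [16, 64, 64, 8, 64] -> [16, 128, 8, 64, 0]
row 3: [2, 0, 64, 16, 32] -> [2, 64, 16, 32, 0]
row 4: [2, 64, 8, 0, 0] -> [2, 64, 8, 0, 0]

Answer: 32, 4, 2, 0, 0, 16, 4, 8, 0, 0, 16, 128, 8, 64, 0, 2, 64, 16, 32, 0, 2, 64, 8, 0, 0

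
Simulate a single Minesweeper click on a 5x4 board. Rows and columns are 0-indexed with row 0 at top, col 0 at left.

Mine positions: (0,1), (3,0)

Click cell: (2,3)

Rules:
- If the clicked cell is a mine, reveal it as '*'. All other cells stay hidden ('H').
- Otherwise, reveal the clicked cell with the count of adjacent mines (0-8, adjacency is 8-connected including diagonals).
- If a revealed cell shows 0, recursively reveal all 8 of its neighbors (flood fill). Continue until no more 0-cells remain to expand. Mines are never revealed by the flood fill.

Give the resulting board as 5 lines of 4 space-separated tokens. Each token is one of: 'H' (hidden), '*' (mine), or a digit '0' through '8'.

H H 1 0
H 1 1 0
H 1 0 0
H 1 0 0
H 1 0 0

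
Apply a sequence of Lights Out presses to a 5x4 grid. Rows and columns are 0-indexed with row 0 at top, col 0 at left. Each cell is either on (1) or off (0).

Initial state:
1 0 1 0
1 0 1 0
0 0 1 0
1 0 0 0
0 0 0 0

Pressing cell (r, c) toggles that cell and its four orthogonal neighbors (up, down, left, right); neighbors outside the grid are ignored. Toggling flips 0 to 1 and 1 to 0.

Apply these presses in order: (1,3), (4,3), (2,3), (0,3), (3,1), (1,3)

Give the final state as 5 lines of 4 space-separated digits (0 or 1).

Answer: 1 0 0 1
1 0 1 0
0 1 0 1
0 1 1 0
0 1 1 1

Derivation:
After press 1 at (1,3):
1 0 1 1
1 0 0 1
0 0 1 1
1 0 0 0
0 0 0 0

After press 2 at (4,3):
1 0 1 1
1 0 0 1
0 0 1 1
1 0 0 1
0 0 1 1

After press 3 at (2,3):
1 0 1 1
1 0 0 0
0 0 0 0
1 0 0 0
0 0 1 1

After press 4 at (0,3):
1 0 0 0
1 0 0 1
0 0 0 0
1 0 0 0
0 0 1 1

After press 5 at (3,1):
1 0 0 0
1 0 0 1
0 1 0 0
0 1 1 0
0 1 1 1

After press 6 at (1,3):
1 0 0 1
1 0 1 0
0 1 0 1
0 1 1 0
0 1 1 1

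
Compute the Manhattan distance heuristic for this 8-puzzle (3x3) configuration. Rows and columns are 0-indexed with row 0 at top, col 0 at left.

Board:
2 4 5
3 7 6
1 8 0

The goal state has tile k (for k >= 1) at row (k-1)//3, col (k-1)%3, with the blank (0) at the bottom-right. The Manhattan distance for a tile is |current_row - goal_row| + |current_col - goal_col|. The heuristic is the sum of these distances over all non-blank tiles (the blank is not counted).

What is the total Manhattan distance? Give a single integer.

Tile 2: at (0,0), goal (0,1), distance |0-0|+|0-1| = 1
Tile 4: at (0,1), goal (1,0), distance |0-1|+|1-0| = 2
Tile 5: at (0,2), goal (1,1), distance |0-1|+|2-1| = 2
Tile 3: at (1,0), goal (0,2), distance |1-0|+|0-2| = 3
Tile 7: at (1,1), goal (2,0), distance |1-2|+|1-0| = 2
Tile 6: at (1,2), goal (1,2), distance |1-1|+|2-2| = 0
Tile 1: at (2,0), goal (0,0), distance |2-0|+|0-0| = 2
Tile 8: at (2,1), goal (2,1), distance |2-2|+|1-1| = 0
Sum: 1 + 2 + 2 + 3 + 2 + 0 + 2 + 0 = 12

Answer: 12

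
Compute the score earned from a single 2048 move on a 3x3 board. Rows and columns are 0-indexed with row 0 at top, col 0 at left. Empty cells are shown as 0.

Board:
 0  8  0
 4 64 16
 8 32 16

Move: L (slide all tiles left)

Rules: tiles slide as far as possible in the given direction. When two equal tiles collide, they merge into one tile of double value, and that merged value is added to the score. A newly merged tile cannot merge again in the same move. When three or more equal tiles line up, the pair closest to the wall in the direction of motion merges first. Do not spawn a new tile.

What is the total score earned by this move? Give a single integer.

Slide left:
row 0: [0, 8, 0] -> [8, 0, 0]  score +0 (running 0)
row 1: [4, 64, 16] -> [4, 64, 16]  score +0 (running 0)
row 2: [8, 32, 16] -> [8, 32, 16]  score +0 (running 0)
Board after move:
 8  0  0
 4 64 16
 8 32 16

Answer: 0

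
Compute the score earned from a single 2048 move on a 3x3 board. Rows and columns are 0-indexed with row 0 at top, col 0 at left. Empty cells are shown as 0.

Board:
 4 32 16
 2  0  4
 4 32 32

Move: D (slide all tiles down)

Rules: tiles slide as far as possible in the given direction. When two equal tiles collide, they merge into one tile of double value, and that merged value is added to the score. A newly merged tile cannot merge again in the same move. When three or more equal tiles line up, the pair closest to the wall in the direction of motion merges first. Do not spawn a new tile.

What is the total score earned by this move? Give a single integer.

Answer: 64

Derivation:
Slide down:
col 0: [4, 2, 4] -> [4, 2, 4]  score +0 (running 0)
col 1: [32, 0, 32] -> [0, 0, 64]  score +64 (running 64)
col 2: [16, 4, 32] -> [16, 4, 32]  score +0 (running 64)
Board after move:
 4  0 16
 2  0  4
 4 64 32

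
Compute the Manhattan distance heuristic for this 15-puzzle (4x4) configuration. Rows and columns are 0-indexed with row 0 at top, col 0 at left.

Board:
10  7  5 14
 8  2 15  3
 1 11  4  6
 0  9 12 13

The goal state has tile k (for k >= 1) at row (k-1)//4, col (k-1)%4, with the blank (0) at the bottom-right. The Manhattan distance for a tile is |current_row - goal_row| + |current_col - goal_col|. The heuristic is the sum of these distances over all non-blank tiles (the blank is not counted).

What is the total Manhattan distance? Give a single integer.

Tile 10: (0,0)->(2,1) = 3
Tile 7: (0,1)->(1,2) = 2
Tile 5: (0,2)->(1,0) = 3
Tile 14: (0,3)->(3,1) = 5
Tile 8: (1,0)->(1,3) = 3
Tile 2: (1,1)->(0,1) = 1
Tile 15: (1,2)->(3,2) = 2
Tile 3: (1,3)->(0,2) = 2
Tile 1: (2,0)->(0,0) = 2
Tile 11: (2,1)->(2,2) = 1
Tile 4: (2,2)->(0,3) = 3
Tile 6: (2,3)->(1,1) = 3
Tile 9: (3,1)->(2,0) = 2
Tile 12: (3,2)->(2,3) = 2
Tile 13: (3,3)->(3,0) = 3
Sum: 3 + 2 + 3 + 5 + 3 + 1 + 2 + 2 + 2 + 1 + 3 + 3 + 2 + 2 + 3 = 37

Answer: 37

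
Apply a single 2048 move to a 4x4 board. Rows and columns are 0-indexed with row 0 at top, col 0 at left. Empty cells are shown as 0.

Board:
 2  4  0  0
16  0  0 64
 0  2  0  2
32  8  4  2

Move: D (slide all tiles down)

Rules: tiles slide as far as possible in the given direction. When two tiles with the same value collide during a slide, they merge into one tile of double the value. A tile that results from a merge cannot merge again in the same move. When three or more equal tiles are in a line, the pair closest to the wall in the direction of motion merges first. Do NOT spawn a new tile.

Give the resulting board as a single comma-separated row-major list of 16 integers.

Slide down:
col 0: [2, 16, 0, 32] -> [0, 2, 16, 32]
col 1: [4, 0, 2, 8] -> [0, 4, 2, 8]
col 2: [0, 0, 0, 4] -> [0, 0, 0, 4]
col 3: [0, 64, 2, 2] -> [0, 0, 64, 4]

Answer: 0, 0, 0, 0, 2, 4, 0, 0, 16, 2, 0, 64, 32, 8, 4, 4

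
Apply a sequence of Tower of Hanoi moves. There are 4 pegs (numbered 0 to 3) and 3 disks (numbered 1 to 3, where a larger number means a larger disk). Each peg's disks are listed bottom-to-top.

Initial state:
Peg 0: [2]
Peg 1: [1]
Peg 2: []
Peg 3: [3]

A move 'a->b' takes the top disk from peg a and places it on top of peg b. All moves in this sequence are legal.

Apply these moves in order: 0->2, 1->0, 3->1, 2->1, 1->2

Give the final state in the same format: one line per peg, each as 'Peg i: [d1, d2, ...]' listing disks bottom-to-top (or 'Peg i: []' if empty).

Answer: Peg 0: [1]
Peg 1: [3]
Peg 2: [2]
Peg 3: []

Derivation:
After move 1 (0->2):
Peg 0: []
Peg 1: [1]
Peg 2: [2]
Peg 3: [3]

After move 2 (1->0):
Peg 0: [1]
Peg 1: []
Peg 2: [2]
Peg 3: [3]

After move 3 (3->1):
Peg 0: [1]
Peg 1: [3]
Peg 2: [2]
Peg 3: []

After move 4 (2->1):
Peg 0: [1]
Peg 1: [3, 2]
Peg 2: []
Peg 3: []

After move 5 (1->2):
Peg 0: [1]
Peg 1: [3]
Peg 2: [2]
Peg 3: []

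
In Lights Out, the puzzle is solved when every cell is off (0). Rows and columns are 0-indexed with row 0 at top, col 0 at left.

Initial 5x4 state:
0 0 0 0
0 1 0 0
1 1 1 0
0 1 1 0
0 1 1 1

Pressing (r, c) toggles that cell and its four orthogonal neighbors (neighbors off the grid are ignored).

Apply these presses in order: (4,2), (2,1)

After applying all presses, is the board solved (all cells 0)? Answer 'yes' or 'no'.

Answer: yes

Derivation:
After press 1 at (4,2):
0 0 0 0
0 1 0 0
1 1 1 0
0 1 0 0
0 0 0 0

After press 2 at (2,1):
0 0 0 0
0 0 0 0
0 0 0 0
0 0 0 0
0 0 0 0

Lights still on: 0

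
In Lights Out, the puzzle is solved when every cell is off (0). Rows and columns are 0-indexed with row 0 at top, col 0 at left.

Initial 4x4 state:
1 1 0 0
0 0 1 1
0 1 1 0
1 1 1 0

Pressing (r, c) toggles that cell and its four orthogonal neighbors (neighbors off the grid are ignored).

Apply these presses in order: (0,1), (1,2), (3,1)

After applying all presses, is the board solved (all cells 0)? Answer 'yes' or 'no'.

After press 1 at (0,1):
0 0 1 0
0 1 1 1
0 1 1 0
1 1 1 0

After press 2 at (1,2):
0 0 0 0
0 0 0 0
0 1 0 0
1 1 1 0

After press 3 at (3,1):
0 0 0 0
0 0 0 0
0 0 0 0
0 0 0 0

Lights still on: 0

Answer: yes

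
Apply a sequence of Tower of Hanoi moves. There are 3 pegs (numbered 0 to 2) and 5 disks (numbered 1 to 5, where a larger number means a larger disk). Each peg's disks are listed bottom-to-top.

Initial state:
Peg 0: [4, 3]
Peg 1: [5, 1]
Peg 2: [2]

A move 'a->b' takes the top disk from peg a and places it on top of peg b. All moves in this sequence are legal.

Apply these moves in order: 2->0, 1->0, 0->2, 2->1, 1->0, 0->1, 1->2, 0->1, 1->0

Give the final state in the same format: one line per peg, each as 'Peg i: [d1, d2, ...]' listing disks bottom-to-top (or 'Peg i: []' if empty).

After move 1 (2->0):
Peg 0: [4, 3, 2]
Peg 1: [5, 1]
Peg 2: []

After move 2 (1->0):
Peg 0: [4, 3, 2, 1]
Peg 1: [5]
Peg 2: []

After move 3 (0->2):
Peg 0: [4, 3, 2]
Peg 1: [5]
Peg 2: [1]

After move 4 (2->1):
Peg 0: [4, 3, 2]
Peg 1: [5, 1]
Peg 2: []

After move 5 (1->0):
Peg 0: [4, 3, 2, 1]
Peg 1: [5]
Peg 2: []

After move 6 (0->1):
Peg 0: [4, 3, 2]
Peg 1: [5, 1]
Peg 2: []

After move 7 (1->2):
Peg 0: [4, 3, 2]
Peg 1: [5]
Peg 2: [1]

After move 8 (0->1):
Peg 0: [4, 3]
Peg 1: [5, 2]
Peg 2: [1]

After move 9 (1->0):
Peg 0: [4, 3, 2]
Peg 1: [5]
Peg 2: [1]

Answer: Peg 0: [4, 3, 2]
Peg 1: [5]
Peg 2: [1]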